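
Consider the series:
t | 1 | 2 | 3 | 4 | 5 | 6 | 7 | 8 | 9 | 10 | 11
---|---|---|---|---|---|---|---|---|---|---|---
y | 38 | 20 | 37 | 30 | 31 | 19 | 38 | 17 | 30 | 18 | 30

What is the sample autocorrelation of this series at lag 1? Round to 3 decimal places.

-0.624

Mean ȳ = (38 + 20 + 37 + 30 + 31 + 19 + 38 + 17 + 30 + 18 + 30)/11 = 28.0000
Numerator Σ_{t=1}^{10}(y_t−ȳ)(y_{t+1}−ȳ) = -417.0000
Denominator Σ(y_t−ȳ)² = 668.0000
r_1 = -417.0000 / 668.0000 = -0.624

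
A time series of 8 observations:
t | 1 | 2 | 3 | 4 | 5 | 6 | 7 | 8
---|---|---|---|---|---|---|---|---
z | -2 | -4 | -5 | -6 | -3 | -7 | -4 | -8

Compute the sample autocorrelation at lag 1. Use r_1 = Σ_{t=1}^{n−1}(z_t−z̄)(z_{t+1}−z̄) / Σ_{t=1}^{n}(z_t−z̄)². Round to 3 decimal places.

-0.282

Mean z̄ = (-2 − 4 − 5 − 6 − 3 − 7 − 4 − 8)/8 = -4.8750
Deviations from mean: 2.8750, 0.8750, -0.1250, -1.1250, 1.8750, -2.1250, 0.8750, -3.1250
Numerator Σ_{t=1}^{7}(z_t−z̄)(z_{t+1}−z̄) = -8.1406
Denominator Σ(z_t−z̄)² = 28.8750
r_1 = -8.1406 / 28.8750 = -0.282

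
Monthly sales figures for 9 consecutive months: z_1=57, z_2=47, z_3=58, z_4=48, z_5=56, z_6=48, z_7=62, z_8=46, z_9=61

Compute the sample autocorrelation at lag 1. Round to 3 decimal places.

Mean z̄ = (57 + 47 + 58 + 48 + 56 + 48 + 62 + 46 + 61)/9 = 53.6667
Numerator Σ_{t=1}^{8}(z_t−z̄)(z_{t+1}−z̄) = -269.4444
Denominator Σ(z_t−z̄)² = 326.0000
r_1 = -269.4444 / 326.0000 = -0.827

-0.827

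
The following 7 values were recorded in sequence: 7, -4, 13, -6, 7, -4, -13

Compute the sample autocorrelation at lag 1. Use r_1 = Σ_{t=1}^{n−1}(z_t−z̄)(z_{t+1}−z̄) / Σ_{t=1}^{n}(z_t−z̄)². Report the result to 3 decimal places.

Mean z̄ = (7 − 4 + 13 − 6 + 7 − 4 − 13)/7 = 0.0000
Deviations from mean: 7.0000, -4.0000, 13.0000, -6.0000, 7.0000, -4.0000, -13.0000
Σ(z_t−z̄)(z_{t+1}−z̄) = (-28.0000) + (-52.0000) + (-78.0000) + (-42.0000) + (-28.0000) + (52.0000) = -176.0000
Denominator Σ(z_t−z̄)² = 504.0000
r_1 = -176.0000 / 504.0000 = -0.349

-0.349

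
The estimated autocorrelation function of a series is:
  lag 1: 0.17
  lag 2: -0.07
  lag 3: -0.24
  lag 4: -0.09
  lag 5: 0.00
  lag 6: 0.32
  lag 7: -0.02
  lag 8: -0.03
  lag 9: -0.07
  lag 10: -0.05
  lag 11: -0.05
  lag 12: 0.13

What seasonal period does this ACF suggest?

The largest autocorrelation is r_6 = 0.32; the remaining lags stay at or below 0.17.
The dominant spike at lag 6 indicates a seasonal period of 6.

6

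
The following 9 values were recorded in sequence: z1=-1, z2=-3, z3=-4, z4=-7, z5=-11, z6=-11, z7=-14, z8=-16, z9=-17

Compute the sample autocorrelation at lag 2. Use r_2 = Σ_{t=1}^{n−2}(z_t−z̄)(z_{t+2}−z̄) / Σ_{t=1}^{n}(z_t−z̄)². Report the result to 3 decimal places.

Mean z̄ = (-1 − 3 − 4 − 7 − 11 − 11 − 14 − 16 − 17)/9 = -9.3333
Σ(z_t−z̄)(z_{t+2}−z̄) = (44.4444) + (14.7778) + (-8.8889) + (-3.8889) + (7.7778) + (11.1111) + (35.7778) = 101.1111
Denominator Σ(z_t−z̄)² = 274.0000
r_2 = 101.1111 / 274.0000 = 0.369

0.369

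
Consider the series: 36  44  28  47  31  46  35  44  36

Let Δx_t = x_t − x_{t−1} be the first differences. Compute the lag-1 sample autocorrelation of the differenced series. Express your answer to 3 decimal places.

First differences Δx: 8, -16, 19, -16, 15, -11, 9, -8
Mean of differences = 0.0000
Numerator Σ(Δx_t−Δx̄)(Δx_{t+1}−Δx̄) = -1312.0000
Denominator Σ(Δx_t−Δx̄)² = 1428.0000
r_1(Δx) = -1312.0000 / 1428.0000 = -0.919

-0.919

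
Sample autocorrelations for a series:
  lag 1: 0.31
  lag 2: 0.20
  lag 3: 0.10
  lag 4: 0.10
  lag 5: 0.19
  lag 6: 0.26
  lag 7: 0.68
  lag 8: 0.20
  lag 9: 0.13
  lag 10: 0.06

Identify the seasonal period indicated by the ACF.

The largest autocorrelation is r_7 = 0.68; the remaining lags stay at or below 0.31. The elevated value at lag 1 (0.31), dropping to 0.20 at lag 2, reflects decaying short-term dependence rather than seasonality.
The dominant spike at lag 7 indicates a seasonal period of 7.

7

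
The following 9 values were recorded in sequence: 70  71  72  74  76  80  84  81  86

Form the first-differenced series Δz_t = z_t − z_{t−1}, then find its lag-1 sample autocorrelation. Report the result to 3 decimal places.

First differences Δz: 1, 1, 2, 2, 4, 4, -3, 5
Mean of differences = 2.0000
Numerator Σ(Δz_t−Δz̄)(Δz_{t+1}−Δz̄) = -20.0000
Denominator Σ(Δz_t−Δz̄)² = 44.0000
r_1(Δz) = -20.0000 / 44.0000 = -0.455

-0.455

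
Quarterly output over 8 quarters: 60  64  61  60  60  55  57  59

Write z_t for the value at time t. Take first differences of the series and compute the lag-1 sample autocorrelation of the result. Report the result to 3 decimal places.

First differences Δz: 4, -3, -1, 0, -5, 2, 2
Mean of differences = -0.1429
Numerator Σ(Δz_t−Δz̄)(Δz_{t+1}−Δz̄) = -16.0204
Denominator Σ(Δz_t−Δz̄)² = 58.8571
r_1(Δz) = -16.0204 / 58.8571 = -0.272

-0.272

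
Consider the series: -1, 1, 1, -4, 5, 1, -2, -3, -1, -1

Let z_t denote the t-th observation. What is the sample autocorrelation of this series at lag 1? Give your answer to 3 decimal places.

Mean z̄ = (-1 + 1 + 1 − 4 + 5 + 1 − 2 − 3 − 1 − 1)/10 = -0.4000
Numerator Σ_{t=1}^{9}(z_t−z̄)(z_{t+1}−z̄) = -11.9600
Denominator Σ(z_t−z̄)² = 58.4000
r_1 = -11.9600 / 58.4000 = -0.205

-0.205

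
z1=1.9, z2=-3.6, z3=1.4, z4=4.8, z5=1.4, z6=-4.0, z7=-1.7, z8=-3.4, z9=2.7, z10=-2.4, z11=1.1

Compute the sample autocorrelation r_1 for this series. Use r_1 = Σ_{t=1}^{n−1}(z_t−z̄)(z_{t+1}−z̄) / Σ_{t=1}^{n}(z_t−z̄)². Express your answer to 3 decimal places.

-0.120

Mean z̄ = (1.9 − 3.6 + 1.4 + 4.8 + 1.4 − 4.0 − 1.7 − 3.4 + 2.7 − 2.4 + 1.1)/11 = -0.1636
Numerator Σ_{t=1}^{10}(z_t−z̄)(z_{t+1}−z̄) = -10.5722
Denominator Σ(z_t−z̄)² = 87.9455
r_1 = -10.5722 / 87.9455 = -0.120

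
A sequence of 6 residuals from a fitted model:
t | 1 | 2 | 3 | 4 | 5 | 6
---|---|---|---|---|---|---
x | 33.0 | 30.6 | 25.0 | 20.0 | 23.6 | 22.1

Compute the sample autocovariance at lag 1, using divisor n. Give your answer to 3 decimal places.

9.320

Mean x̄ = (33.0 + 30.6 + 25.0 + 20.0 + 23.6 + 22.1)/6 = 25.7167
Σ_{t=1}^{5}(x_t−x̄)(x_{t+1}−x̄) = 55.9197
γ_1 = 55.9197 / 6 = 9.320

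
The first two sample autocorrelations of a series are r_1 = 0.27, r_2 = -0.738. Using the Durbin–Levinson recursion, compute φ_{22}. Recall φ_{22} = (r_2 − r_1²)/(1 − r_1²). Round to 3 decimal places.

-0.875

φ_{22} = (r_2 − r_1²) / (1 − r_1²)
r_1² = (0.27)² = 0.0729
Numerator = -0.738 − 0.0729 = -0.8109; denominator = 1 − 0.0729 = 0.9271
φ_{22} = -0.8109 / 0.9271 = -0.875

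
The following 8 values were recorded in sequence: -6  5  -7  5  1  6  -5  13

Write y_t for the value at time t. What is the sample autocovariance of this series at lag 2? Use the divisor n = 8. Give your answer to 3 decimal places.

Mean ȳ = (-6 + 5 − 7 + 5 + 1 + 6 − 5 + 13)/8 = 1.5000
Σ_{t=1}^{6}(y_t−ȳ)(y_{t+2}−ȳ) = 151.0000
γ_2 = 151.0000 / 8 = 18.875

18.875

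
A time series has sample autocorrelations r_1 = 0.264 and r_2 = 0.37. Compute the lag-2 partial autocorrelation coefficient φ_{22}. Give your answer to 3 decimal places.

φ_{22} = (r_2 − r_1²) / (1 − r_1²)
r_1² = (0.264)² = 0.069696
Numerator = 0.37 − 0.0697 = 0.3003; denominator = 1 − 0.0697 = 0.9303
φ_{22} = 0.3003 / 0.9303 = 0.323

0.323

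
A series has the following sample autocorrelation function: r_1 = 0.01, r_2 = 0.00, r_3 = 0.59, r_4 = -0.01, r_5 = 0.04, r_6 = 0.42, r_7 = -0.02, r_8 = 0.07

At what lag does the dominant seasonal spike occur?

The largest autocorrelation is r_3 = 0.59, with a weaker echo at lag 6 (0.42); the remaining lags stay at or below 0.07.
The dominant spike at lag 3 indicates a seasonal period of 3.

3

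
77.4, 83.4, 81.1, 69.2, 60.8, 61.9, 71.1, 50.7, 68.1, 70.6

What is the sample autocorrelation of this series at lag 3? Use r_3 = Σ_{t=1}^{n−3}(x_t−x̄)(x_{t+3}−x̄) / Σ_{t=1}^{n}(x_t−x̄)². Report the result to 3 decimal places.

Mean x̄ = (77.4 + 83.4 + 81.1 + 69.2 + 60.8 + 61.9 + 71.1 + 50.7 + 68.1 + 70.6)/10 = 69.4300
Numerator Σ_{t=1}^{7}(x_t−x̄)(x_{t+3}−x̄) = -37.0447
Denominator Σ(x_t−x̄)² = 882.8410
r_3 = -37.0447 / 882.8410 = -0.042

-0.042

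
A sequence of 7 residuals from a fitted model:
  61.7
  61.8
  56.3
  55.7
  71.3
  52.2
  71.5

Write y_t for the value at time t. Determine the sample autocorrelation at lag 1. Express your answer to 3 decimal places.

-0.618

Mean ȳ = (61.7 + 61.8 + 56.3 + 55.7 + 71.3 + 52.2 + 71.5)/7 = 61.5000
Deviations from mean: 0.2000, 0.3000, -5.2000, -5.8000, 9.8000, -9.3000, 10.0000
Σ(y_t−ȳ)(y_{t+1}−ȳ) = (0.0600) + (-1.5600) + (30.1600) + (-56.8400) + (-91.1400) + (-93.0000) = -212.3200
Denominator Σ(y_t−ȳ)² = 343.3400
r_1 = -212.3200 / 343.3400 = -0.618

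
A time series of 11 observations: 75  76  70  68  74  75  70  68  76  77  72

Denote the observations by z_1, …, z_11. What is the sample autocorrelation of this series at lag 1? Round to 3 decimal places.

Mean z̄ = (75 + 76 + 70 + 68 + 74 + 75 + 70 + 68 + 76 + 77 + 72)/11 = 72.8182
Numerator Σ_{t=1}^{10}(z_t−z̄)(z_{t+1}−z̄) = 10.4215
Denominator Σ(z_t−z̄)² = 111.6364
r_1 = 10.4215 / 111.6364 = 0.093

0.093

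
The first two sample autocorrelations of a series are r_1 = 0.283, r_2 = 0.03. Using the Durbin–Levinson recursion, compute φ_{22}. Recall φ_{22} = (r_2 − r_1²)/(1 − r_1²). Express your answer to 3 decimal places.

-0.054

φ_{22} = (r_2 − r_1²) / (1 − r_1²)
r_1² = (0.283)² = 0.080089
Numerator = 0.03 − 0.0801 = -0.0501; denominator = 1 − 0.0801 = 0.9199
φ_{22} = -0.0501 / 0.9199 = -0.054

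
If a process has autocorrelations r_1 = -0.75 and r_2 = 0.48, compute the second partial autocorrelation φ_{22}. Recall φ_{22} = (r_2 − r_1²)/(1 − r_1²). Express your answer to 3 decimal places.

-0.189

φ_{22} = (r_2 − r_1²) / (1 − r_1²)
r_1² = (-0.75)² = 0.5625
Numerator = 0.48 − 0.5625 = -0.0825; denominator = 1 − 0.5625 = 0.4375
φ_{22} = -0.0825 / 0.4375 = -0.189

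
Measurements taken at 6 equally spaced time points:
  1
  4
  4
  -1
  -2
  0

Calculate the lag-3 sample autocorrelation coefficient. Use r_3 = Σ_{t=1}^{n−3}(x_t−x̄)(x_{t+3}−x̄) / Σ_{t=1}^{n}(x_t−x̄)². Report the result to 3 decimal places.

Mean x̄ = (1 + 4 + 4 − 1 − 2 + 0)/6 = 1.0000
Deviations from mean: 0.0000, 3.0000, 3.0000, -2.0000, -3.0000, -1.0000
Numerator Σ_{t=1}^{3}(x_t−x̄)(x_{t+3}−x̄) = -12.0000
Denominator Σ(x_t−x̄)² = 32.0000
r_3 = -12.0000 / 32.0000 = -0.375

-0.375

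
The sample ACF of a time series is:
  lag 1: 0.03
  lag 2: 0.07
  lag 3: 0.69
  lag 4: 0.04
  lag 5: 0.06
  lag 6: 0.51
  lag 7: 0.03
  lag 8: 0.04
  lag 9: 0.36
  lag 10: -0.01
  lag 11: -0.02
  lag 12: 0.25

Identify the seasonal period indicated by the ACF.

The largest autocorrelation is r_3 = 0.69, with weaker echoes at lags 6 (0.51), 9 (0.36) and 12 (0.25); the remaining lags stay at or below 0.07.
The dominant spike at lag 3 indicates a seasonal period of 3.

3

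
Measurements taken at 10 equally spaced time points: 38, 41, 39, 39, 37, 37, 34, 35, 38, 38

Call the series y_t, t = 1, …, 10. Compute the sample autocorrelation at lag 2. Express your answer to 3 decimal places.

0.134

Mean ȳ = (38 + 41 + 39 + 39 + 37 + 37 + 34 + 35 + 38 + 38)/10 = 37.6000
Numerator Σ_{t=1}^{8}(y_t−ȳ)(y_{t+2}−ȳ) = 4.8800
Denominator Σ(y_t−ȳ)² = 36.4000
r_2 = 4.8800 / 36.4000 = 0.134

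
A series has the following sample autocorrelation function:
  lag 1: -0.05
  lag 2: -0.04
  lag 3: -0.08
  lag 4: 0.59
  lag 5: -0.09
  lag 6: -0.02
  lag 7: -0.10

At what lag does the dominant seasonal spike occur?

4

The largest autocorrelation is r_4 = 0.59; the remaining lags stay at or below -0.02.
The dominant spike at lag 4 indicates a seasonal period of 4.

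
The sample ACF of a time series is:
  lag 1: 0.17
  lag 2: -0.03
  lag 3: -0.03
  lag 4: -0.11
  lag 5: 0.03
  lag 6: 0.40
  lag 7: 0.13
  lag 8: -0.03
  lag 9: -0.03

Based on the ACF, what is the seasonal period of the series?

6

The largest autocorrelation is r_6 = 0.40; the remaining lags stay at or below 0.17.
The dominant spike at lag 6 indicates a seasonal period of 6.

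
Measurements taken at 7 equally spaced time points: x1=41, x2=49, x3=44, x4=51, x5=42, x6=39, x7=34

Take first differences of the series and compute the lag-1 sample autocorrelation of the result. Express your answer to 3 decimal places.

First differences Δx: 8, -5, 7, -9, -3, -5
Mean of differences = -1.1667
Numerator Σ(Δx_t−Δx̄)(Δx_{t+1}−Δx̄) = -109.0278
Denominator Σ(Δx_t−Δx̄)² = 244.8333
r_1(Δx) = -109.0278 / 244.8333 = -0.445

-0.445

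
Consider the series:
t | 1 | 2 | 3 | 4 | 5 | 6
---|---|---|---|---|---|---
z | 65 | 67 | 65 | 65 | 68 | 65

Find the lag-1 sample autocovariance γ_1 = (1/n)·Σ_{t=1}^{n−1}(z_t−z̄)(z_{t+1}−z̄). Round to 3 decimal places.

Mean z̄ = (65 + 67 + 65 + 65 + 68 + 65)/6 = 65.8333
Σ_{t=1}^{5}(z_t−z̄)(z_{t+1}−z̄) = -4.8611
γ_1 = -4.8611 / 6 = -0.810

-0.810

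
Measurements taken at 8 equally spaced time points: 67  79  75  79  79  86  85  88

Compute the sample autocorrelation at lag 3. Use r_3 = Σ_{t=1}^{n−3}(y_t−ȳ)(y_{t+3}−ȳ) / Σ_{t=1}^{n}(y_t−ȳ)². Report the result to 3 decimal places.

Mean ȳ = (67 + 79 + 75 + 79 + 79 + 86 + 85 + 88)/8 = 79.7500
Deviations from mean: -12.7500, -0.7500, -4.7500, -0.7500, -0.7500, 6.2500, 5.2500, 8.2500
Numerator Σ_{t=1}^{5}(y_t−ȳ)(y_{t+3}−ȳ) = -29.6875
Denominator Σ(y_t−ȳ)² = 321.5000
r_3 = -29.6875 / 321.5000 = -0.092

-0.092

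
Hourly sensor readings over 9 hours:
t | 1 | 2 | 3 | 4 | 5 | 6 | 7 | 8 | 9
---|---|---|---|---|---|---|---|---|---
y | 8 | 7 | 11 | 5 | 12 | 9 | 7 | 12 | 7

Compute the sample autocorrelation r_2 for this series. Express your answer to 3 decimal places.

Mean ȳ = (8 + 7 + 11 + 5 + 12 + 9 + 7 + 12 + 7)/9 = 8.6667
Σ(y_t−ȳ)(y_{t+2}−ȳ) = (-1.5556) + (6.1111) + (7.7778) + (-1.2222) + (-5.5556) + (1.1111) + (2.7778) = 9.4444
Denominator Σ(y_t−ȳ)² = 50.0000
r_2 = 9.4444 / 50.0000 = 0.189

0.189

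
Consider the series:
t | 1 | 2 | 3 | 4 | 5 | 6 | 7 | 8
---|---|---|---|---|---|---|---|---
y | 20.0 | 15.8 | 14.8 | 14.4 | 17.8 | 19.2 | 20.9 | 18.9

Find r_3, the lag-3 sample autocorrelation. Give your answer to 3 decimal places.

-0.534

Mean ȳ = (20.0 + 15.8 + 14.8 + 14.4 + 17.8 + 19.2 + 20.9 + 18.9)/8 = 17.7250
Σ(y_t−ȳ)(y_{t+3}−ȳ) = (-7.5644) + (-0.1444) + (-4.3144) + (-10.5569) + (0.0881) = -22.4919
Denominator Σ(y_t−ȳ)² = 42.1350
r_3 = -22.4919 / 42.1350 = -0.534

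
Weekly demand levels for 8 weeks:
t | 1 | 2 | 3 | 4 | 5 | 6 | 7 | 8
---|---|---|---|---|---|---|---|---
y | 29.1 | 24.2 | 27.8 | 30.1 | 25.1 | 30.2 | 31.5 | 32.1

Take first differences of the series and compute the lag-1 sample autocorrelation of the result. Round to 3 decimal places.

-0.449

First differences Δy: -4.9, 3.6, 2.3, -5.0, 5.1, 1.3, 0.6
Mean of differences = 0.4286
Numerator Σ(Δy_t−Δȳ)(Δy_{t+1}−Δȳ) = -42.2622
Denominator Σ(Δy_t−Δȳ)² = 94.0343
r_1(Δy) = -42.2622 / 94.0343 = -0.449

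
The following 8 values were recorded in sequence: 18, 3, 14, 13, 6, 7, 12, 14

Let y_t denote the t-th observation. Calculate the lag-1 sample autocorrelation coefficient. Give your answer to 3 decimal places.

Mean ȳ = (18 + 3 + 14 + 13 + 6 + 7 + 12 + 14)/8 = 10.8750
Deviations from mean: 7.1250, -7.8750, 3.1250, 2.1250, -4.8750, -3.8750, 1.1250, 3.1250
Σ(y_t−ȳ)(y_{t+1}−ȳ) = (-56.1094) + (-24.6094) + (6.6406) + (-10.3594) + (18.8906) + (-4.3594) + (3.5156) = -66.3906
Denominator Σ(y_t−ȳ)² = 176.8750
r_1 = -66.3906 / 176.8750 = -0.375

-0.375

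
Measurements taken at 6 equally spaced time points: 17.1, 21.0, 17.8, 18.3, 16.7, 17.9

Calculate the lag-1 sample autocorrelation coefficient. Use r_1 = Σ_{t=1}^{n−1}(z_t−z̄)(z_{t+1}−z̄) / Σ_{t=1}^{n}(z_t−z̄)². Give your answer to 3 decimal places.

-0.336

Mean z̄ = (17.1 + 21.0 + 17.8 + 18.3 + 16.7 + 17.9)/6 = 18.1333
Deviations from mean: -1.0333, 2.8667, -0.3333, 0.1667, -1.4333, -0.2333
Σ(z_t−z̄)(z_{t+1}−z̄) = (-2.9622) + (-0.9556) + (-0.0556) + (-0.2389) + (0.3344) = -3.8778
Denominator Σ(z_t−z̄)² = 11.5333
r_1 = -3.8778 / 11.5333 = -0.336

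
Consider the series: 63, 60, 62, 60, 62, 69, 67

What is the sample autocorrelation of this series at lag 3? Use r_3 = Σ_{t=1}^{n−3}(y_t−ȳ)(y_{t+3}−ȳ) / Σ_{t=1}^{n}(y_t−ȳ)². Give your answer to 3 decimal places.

Mean ȳ = (63 + 60 + 62 + 60 + 62 + 69 + 67)/7 = 63.2857
Σ(y_t−ȳ)(y_{t+3}−ȳ) = (0.9388) + (4.2245) + (-7.3469) + (-12.2041) = -14.3878
Denominator Σ(y_t−ȳ)² = 71.4286
r_3 = -14.3878 / 71.4286 = -0.201

-0.201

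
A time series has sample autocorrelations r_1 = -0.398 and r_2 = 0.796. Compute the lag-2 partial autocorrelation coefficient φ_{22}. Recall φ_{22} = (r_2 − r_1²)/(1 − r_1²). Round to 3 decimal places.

0.758

φ_{22} = (r_2 − r_1²) / (1 − r_1²)
r_1² = (-0.398)² = 0.158404
Numerator = 0.796 − 0.1584 = 0.6376; denominator = 1 − 0.1584 = 0.8416
φ_{22} = 0.6376 / 0.8416 = 0.758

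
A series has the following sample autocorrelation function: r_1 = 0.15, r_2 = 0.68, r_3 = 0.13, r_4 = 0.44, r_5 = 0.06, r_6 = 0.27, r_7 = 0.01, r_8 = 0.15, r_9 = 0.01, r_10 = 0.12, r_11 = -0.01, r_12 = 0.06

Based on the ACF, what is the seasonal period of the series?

The largest autocorrelation is r_2 = 0.68, with weaker echoes at lags 4 (0.44) and 6 (0.27); the remaining lags stay at or below 0.15.
The dominant spike at lag 2 indicates a seasonal period of 2.

2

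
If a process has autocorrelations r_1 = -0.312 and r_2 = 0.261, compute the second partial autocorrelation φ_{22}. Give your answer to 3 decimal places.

φ_{22} = (r_2 − r_1²) / (1 − r_1²)
r_1² = (-0.312)² = 0.097344
Numerator = 0.261 − 0.0973 = 0.1637; denominator = 1 − 0.0973 = 0.9027
φ_{22} = 0.1637 / 0.9027 = 0.181

0.181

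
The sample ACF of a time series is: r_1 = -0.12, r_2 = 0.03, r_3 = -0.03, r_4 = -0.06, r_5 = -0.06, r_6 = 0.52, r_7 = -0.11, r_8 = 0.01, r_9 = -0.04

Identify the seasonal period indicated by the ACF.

6

The largest autocorrelation is r_6 = 0.52; the remaining lags stay at or below 0.03.
The dominant spike at lag 6 indicates a seasonal period of 6.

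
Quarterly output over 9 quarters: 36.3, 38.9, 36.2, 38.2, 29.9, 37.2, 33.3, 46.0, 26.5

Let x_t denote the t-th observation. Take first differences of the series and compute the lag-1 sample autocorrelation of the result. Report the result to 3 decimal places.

First differences Δx: 2.6, -2.7, 2.0, -8.3, 7.3, -3.9, 12.7, -19.5
Mean of differences = -1.2250
Numerator Σ(Δx_t−Δx̄)(Δx_{t+1}−Δx̄) = -408.0631
Denominator Σ(Δx_t−Δx̄)² = 684.9750
r_1(Δx) = -408.0631 / 684.9750 = -0.596

-0.596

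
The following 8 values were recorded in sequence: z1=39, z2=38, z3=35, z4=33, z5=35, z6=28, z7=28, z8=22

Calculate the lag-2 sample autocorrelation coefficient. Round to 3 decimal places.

Mean z̄ = (39 + 38 + 35 + 33 + 35 + 28 + 28 + 22)/8 = 32.2500
Deviations from mean: 6.7500, 5.7500, 2.7500, 0.7500, 2.7500, -4.2500, -4.2500, -10.2500
Σ(z_t−z̄)(z_{t+2}−z̄) = (18.5625) + (4.3125) + (7.5625) + (-3.1875) + (-11.6875) + (43.5625) = 59.1250
Denominator Σ(z_t−z̄)² = 235.5000
r_2 = 59.1250 / 235.5000 = 0.251

0.251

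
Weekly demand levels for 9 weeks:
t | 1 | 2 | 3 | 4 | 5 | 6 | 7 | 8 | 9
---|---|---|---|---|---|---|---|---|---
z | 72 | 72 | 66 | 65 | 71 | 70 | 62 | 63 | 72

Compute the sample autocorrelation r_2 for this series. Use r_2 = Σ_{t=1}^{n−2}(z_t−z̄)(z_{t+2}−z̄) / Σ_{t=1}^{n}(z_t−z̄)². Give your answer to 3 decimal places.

Mean z̄ = (72 + 72 + 66 + 65 + 71 + 70 + 62 + 63 + 72)/9 = 68.1111
Numerator Σ_{t=1}^{7}(z_t−z̄)(z_{t+2}−z̄) = -83.3580
Denominator Σ(z_t−z̄)² = 134.8889
r_2 = -83.3580 / 134.8889 = -0.618

-0.618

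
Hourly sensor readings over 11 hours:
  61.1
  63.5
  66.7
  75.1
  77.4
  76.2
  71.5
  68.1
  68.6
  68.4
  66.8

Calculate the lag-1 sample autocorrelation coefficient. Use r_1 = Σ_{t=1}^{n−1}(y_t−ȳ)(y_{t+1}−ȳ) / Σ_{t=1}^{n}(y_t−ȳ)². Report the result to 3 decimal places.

0.617

Mean ȳ = (61.1 + 63.5 + 66.7 + 75.1 + 77.4 + 76.2 + 71.5 + 68.1 + 68.6 + 68.4 + 66.8)/11 = 69.4000
Numerator Σ_{t=1}^{10}(y_t−ȳ)(y_{t+1}−ȳ) = 165.5000
Denominator Σ(y_t−ȳ)² = 268.2200
r_1 = 165.5000 / 268.2200 = 0.617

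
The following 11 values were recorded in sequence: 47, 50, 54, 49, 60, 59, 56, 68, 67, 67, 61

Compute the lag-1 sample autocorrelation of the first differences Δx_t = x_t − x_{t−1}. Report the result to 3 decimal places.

First differences Δx: 3, 4, -5, 11, -1, -3, 12, -1, 0, -6
Mean of differences = 1.4000
Numerator Σ(Δx_t−Δx̄)(Δx_{t+1}−Δx̄) = -144.7600
Denominator Σ(Δx_t−Δx̄)² = 342.4000
r_1(Δx) = -144.7600 / 342.4000 = -0.423

-0.423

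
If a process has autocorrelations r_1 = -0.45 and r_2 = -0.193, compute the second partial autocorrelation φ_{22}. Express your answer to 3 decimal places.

φ_{22} = (r_2 − r_1²) / (1 − r_1²)
r_1² = (-0.45)² = 0.2025
Numerator = -0.193 − 0.2025 = -0.3955; denominator = 1 − 0.2025 = 0.7975
φ_{22} = -0.3955 / 0.7975 = -0.496

-0.496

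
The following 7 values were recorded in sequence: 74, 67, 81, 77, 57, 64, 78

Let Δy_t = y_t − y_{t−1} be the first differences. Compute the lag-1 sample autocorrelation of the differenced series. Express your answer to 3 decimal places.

First differences Δy: -7, 14, -4, -20, 7, 14
Mean of differences = 0.6667
Numerator Σ(Δy_t−Δȳ)(Δy_{t+1}−Δȳ) = -114.4444
Denominator Σ(Δy_t−Δȳ)² = 903.3333
r_1(Δy) = -114.4444 / 903.3333 = -0.127

-0.127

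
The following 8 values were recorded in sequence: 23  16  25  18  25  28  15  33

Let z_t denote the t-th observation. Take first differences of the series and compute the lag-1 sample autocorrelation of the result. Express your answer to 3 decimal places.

First differences Δz: -7, 9, -7, 7, 3, -13, 18
Mean of differences = 1.4286
Numerator Σ(Δz_t−Δz̄)(Δz_{t+1}−Δz̄) = -427.6122
Denominator Σ(Δz_t−Δz̄)² = 715.7143
r_1(Δz) = -427.6122 / 715.7143 = -0.597

-0.597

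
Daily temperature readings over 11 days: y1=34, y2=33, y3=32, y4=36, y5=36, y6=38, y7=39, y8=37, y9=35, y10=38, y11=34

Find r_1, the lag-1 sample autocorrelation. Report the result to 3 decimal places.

Mean ȳ = (34 + 33 + 32 + 36 + 36 + 38 + 39 + 37 + 35 + 38 + 34)/11 = 35.6364
Numerator Σ_{t=1}^{10}(y_t−ȳ)(y_{t+1}−ȳ) = 19.8678
Denominator Σ(y_t−ȳ)² = 50.5455
r_1 = 19.8678 / 50.5455 = 0.393

0.393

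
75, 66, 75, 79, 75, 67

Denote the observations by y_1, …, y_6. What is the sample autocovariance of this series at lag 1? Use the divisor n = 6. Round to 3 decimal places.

-2.588

Mean ȳ = (75 + 66 + 75 + 79 + 75 + 67)/6 = 72.8333
Deviations: 2.1667, -6.8333, 2.1667, 6.1667, 2.1667, -5.8333
Σ_{t=1}^{5}(y_t−ȳ)(y_{t+1}−ȳ) = -15.5278
γ_1 = -15.5278 / 6 = -2.588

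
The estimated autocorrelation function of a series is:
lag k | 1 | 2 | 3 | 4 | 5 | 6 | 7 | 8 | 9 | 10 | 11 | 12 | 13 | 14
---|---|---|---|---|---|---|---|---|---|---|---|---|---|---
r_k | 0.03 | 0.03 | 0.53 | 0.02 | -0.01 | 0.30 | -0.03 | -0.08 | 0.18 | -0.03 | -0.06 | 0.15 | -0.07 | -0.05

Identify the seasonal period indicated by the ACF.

3

The largest autocorrelation is r_3 = 0.53, with weaker echoes at lags 6 (0.30), 9 (0.18) and 12 (0.15); the remaining lags stay at or below 0.03.
The dominant spike at lag 3 indicates a seasonal period of 3.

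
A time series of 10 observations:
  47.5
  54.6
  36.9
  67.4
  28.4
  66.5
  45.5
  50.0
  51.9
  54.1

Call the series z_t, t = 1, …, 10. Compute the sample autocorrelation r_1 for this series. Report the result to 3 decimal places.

Mean z̄ = (47.5 + 54.6 + 36.9 + 67.4 + 28.4 + 66.5 + 45.5 + 50.0 + 51.9 + 54.1)/10 = 50.2800
Numerator Σ_{t=1}^{9}(z_t−z̄)(z_{t+1}−z̄) = -1098.8144
Denominator Σ(z_t−z̄)² = 1280.4760
r_1 = -1098.8144 / 1280.4760 = -0.858

-0.858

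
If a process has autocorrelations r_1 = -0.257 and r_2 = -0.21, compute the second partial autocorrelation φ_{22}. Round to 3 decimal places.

φ_{22} = (r_2 − r_1²) / (1 − r_1²)
r_1² = (-0.257)² = 0.066049
Numerator = -0.21 − 0.0660 = -0.2760; denominator = 1 − 0.0660 = 0.9340
φ_{22} = -0.2760 / 0.9340 = -0.296

-0.296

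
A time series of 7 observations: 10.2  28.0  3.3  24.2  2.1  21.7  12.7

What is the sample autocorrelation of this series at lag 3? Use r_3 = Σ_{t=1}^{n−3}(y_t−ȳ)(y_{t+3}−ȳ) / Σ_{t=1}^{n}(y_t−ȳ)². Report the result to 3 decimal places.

Mean ȳ = (10.2 + 28.0 + 3.3 + 24.2 + 2.1 + 21.7 + 12.7)/7 = 14.6000
Deviations from mean: -4.4000, 13.4000, -11.3000, 9.6000, -12.5000, 7.1000, -1.9000
Numerator Σ_{t=1}^{4}(y_t−ȳ)(y_{t+3}−ȳ) = -308.2100
Denominator Σ(y_t−ȳ)² = 629.0400
r_3 = -308.2100 / 629.0400 = -0.490

-0.490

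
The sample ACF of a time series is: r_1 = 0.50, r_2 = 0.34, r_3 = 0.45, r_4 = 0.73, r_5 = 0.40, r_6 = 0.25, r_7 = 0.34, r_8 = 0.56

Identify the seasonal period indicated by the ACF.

4

The largest autocorrelation is r_4 = 0.73, with a weaker echo at lag 8 (0.56); the remaining lags stay at or below 0.50. The elevated value at lag 1 (0.50), dropping to 0.34 at lag 2, reflects decaying short-term dependence rather than seasonality.
The dominant spike at lag 4 indicates a seasonal period of 4.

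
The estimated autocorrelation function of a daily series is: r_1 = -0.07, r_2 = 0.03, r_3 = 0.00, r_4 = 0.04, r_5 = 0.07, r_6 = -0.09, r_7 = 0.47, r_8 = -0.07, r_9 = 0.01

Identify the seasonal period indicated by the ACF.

7

The largest autocorrelation is r_7 = 0.47; the remaining lags stay at or below 0.07.
The dominant spike at lag 7 indicates a seasonal period of 7.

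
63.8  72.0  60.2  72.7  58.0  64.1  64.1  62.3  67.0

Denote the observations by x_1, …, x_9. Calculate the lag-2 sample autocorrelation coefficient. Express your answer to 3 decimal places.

0.476

Mean x̄ = (63.8 + 72.0 + 60.2 + 72.7 + 58.0 + 64.1 + 64.1 + 62.3 + 67.0)/9 = 64.9111
Σ(x_t−x̄)(x_{t+2}−x̄) = (5.2346) + (55.2146) + (32.5590) + (-6.3177) + (5.6057) + (2.1179) + (-1.6943) = 92.7198
Denominator Σ(x_t−x̄)² = 194.6089
r_2 = 92.7198 / 194.6089 = 0.476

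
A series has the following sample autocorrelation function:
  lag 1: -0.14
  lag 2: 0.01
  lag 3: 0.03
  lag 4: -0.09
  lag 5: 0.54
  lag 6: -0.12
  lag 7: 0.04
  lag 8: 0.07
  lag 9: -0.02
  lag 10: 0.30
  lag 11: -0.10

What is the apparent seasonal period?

The largest autocorrelation is r_5 = 0.54, with a weaker echo at lag 10 (0.30); the remaining lags stay at or below 0.07.
The dominant spike at lag 5 indicates a seasonal period of 5.

5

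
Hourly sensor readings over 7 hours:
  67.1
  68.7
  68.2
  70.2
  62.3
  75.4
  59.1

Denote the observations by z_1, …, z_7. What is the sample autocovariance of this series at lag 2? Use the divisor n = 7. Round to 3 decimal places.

Mean z̄ = (67.1 + 68.7 + 68.2 + 70.2 + 62.3 + 75.4 + 59.1)/7 = 67.2857
Deviations: -0.1857, 1.4143, 0.9143, 2.9143, -4.9857, 8.1143, -8.1857
Σ_{t=1}^{5}(z_t−z̄)(z_{t+2}−z̄) = 63.8524
γ_2 = 63.8524 / 7 = 9.122

9.122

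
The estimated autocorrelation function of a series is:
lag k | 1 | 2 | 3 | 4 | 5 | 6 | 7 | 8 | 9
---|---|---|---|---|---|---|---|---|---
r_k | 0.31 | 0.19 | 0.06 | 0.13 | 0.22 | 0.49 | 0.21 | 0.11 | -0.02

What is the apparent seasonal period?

The largest autocorrelation is r_6 = 0.49; the remaining lags stay at or below 0.31. The elevated value at lag 1 (0.31), dropping to 0.19 at lag 2, reflects decaying short-term dependence rather than seasonality.
The dominant spike at lag 6 indicates a seasonal period of 6.

6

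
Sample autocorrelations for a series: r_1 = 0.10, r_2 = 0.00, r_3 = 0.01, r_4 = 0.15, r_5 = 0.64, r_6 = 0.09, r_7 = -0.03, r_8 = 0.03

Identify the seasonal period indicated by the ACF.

The largest autocorrelation is r_5 = 0.64; the remaining lags stay at or below 0.15.
The dominant spike at lag 5 indicates a seasonal period of 5.

5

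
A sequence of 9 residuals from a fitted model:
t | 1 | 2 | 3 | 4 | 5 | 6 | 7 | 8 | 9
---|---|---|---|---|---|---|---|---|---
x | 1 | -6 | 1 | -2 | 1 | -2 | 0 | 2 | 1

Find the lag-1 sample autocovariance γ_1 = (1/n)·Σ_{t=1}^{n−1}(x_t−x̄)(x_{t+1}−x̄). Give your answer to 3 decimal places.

Mean x̄ = (1 − 6 + 1 − 2 + 1 − 2 + 0 + 2 + 1)/9 = -0.4444
Σ_{t=1}^{8}(x_t−x̄)(x_{t+1}−x̄) = -18.8642
γ_1 = -18.8642 / 9 = -2.096

-2.096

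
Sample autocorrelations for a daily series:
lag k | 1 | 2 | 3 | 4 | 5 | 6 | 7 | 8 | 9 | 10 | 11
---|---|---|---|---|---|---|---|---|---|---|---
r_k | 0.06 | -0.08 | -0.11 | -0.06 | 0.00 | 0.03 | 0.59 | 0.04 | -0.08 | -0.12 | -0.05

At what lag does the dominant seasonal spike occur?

7

The largest autocorrelation is r_7 = 0.59; the remaining lags stay at or below 0.06.
The dominant spike at lag 7 indicates a seasonal period of 7.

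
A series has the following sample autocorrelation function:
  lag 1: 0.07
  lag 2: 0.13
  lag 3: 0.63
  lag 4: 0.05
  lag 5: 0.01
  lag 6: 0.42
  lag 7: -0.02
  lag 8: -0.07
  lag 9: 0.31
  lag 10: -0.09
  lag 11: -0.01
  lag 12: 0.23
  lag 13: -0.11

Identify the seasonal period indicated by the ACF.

3

The largest autocorrelation is r_3 = 0.63, with weaker echoes at lags 6 (0.42), 9 (0.31) and 12 (0.23); the remaining lags stay at or below 0.13.
The dominant spike at lag 3 indicates a seasonal period of 3.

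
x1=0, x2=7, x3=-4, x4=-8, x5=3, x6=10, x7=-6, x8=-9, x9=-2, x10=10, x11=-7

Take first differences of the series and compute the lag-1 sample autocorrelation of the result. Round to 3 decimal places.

-0.185

First differences Δx: 7, -11, -4, 11, 7, -16, -3, 7, 12, -17
Mean of differences = -0.7000
Numerator Σ(Δx_t−Δx̄)(Δx_{t+1}−Δx̄) = -203.3900
Denominator Σ(Δx_t−Δx̄)² = 1098.1000
r_1(Δx) = -203.3900 / 1098.1000 = -0.185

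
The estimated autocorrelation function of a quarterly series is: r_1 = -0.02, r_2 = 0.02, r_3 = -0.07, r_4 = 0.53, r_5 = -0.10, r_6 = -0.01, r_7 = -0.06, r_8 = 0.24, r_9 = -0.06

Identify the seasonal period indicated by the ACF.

The largest autocorrelation is r_4 = 0.53, with a weaker echo at lag 8 (0.24); the remaining lags stay at or below 0.02.
The dominant spike at lag 4 indicates a seasonal period of 4.

4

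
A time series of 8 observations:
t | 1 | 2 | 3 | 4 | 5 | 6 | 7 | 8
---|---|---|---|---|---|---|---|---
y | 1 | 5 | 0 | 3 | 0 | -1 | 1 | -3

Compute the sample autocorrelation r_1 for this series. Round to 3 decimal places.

-0.134

Mean ȳ = (1 + 5 + 0 + 3 + 0 − 1 + 1 − 3)/8 = 0.7500
Σ(y_t−ȳ)(y_{t+1}−ȳ) = (1.0625) + (-3.1875) + (-1.6875) + (-1.6875) + (1.3125) + (-0.4375) + (-0.9375) = -5.5625
Denominator Σ(y_t−ȳ)² = 41.5000
r_1 = -5.5625 / 41.5000 = -0.134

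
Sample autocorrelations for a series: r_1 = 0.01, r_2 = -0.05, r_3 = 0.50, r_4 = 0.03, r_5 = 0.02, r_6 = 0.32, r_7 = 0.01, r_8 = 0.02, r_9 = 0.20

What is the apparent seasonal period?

The largest autocorrelation is r_3 = 0.50, with weaker echoes at lags 6 (0.32) and 9 (0.20); the remaining lags stay at or below 0.03.
The dominant spike at lag 3 indicates a seasonal period of 3.

3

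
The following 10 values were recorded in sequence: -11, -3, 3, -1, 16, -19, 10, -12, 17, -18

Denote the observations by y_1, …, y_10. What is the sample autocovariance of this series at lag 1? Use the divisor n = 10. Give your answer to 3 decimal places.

Mean ȳ = (-11 − 3 + 3 − 1 + 16 − 19 + 10 − 12 + 17 − 18)/10 = -1.8000
Σ_{t=1}^{9}(y_t−ȳ)(y_{t+1}−ȳ) = -1102.4400
γ_1 = -1102.4400 / 10 = -110.244

-110.244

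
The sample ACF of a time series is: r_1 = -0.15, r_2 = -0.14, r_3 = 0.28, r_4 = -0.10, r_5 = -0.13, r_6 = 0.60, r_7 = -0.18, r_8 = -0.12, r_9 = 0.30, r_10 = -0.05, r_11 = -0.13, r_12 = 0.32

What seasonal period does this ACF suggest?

The largest autocorrelation is r_6 = 0.60, with a weaker echo at lag 12 (0.32); the remaining lags stay at or below 0.30.
The dominant spike at lag 6 indicates a seasonal period of 6.

6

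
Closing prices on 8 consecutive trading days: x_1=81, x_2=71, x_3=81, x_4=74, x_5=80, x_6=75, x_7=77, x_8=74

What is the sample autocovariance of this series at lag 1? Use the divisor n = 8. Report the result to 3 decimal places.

Mean x̄ = (81 + 71 + 81 + 74 + 80 + 75 + 77 + 74)/8 = 76.6250
Σ_{t=1}^{7}(x_t−x̄)(x_{t+1}−x̄) = -76.6406
γ_1 = -76.6406 / 8 = -9.580

-9.580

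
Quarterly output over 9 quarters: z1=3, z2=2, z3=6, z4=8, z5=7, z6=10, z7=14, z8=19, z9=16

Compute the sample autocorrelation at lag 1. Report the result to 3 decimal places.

Mean z̄ = (3 + 2 + 6 + 8 + 7 + 10 + 14 + 19 + 16)/9 = 9.4444
Numerator Σ_{t=1}^{8}(z_t−z̄)(z_{t+1}−z̄) = 189.4691
Denominator Σ(z_t−z̄)² = 272.2222
r_1 = 189.4691 / 272.2222 = 0.696

0.696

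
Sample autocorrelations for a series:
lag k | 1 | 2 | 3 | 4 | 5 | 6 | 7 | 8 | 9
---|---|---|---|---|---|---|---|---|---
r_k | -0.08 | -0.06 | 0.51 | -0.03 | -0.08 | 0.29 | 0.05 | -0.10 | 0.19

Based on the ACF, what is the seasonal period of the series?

The largest autocorrelation is r_3 = 0.51, with weaker echoes at lags 6 (0.29) and 9 (0.19); the remaining lags stay at or below 0.05.
The dominant spike at lag 3 indicates a seasonal period of 3.

3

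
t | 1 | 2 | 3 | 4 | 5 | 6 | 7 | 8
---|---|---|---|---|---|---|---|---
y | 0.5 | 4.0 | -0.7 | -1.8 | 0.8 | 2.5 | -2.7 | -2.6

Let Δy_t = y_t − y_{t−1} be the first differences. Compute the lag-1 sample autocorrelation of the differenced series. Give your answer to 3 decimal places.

-0.314

First differences Δy: 3.5, -4.7, -1.1, 2.6, 1.7, -5.2, 0.1
Mean of differences = -0.4429
Numerator Σ(Δy_t−Δȳ)(Δy_{t+1}−Δȳ) = -22.2433
Denominator Σ(Δy_t−Δȳ)² = 70.8771
r_1(Δy) = -22.2433 / 70.8771 = -0.314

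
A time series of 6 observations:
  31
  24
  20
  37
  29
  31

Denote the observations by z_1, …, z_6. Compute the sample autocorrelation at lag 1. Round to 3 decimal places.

-0.221

Mean z̄ = (31 + 24 + 20 + 37 + 29 + 31)/6 = 28.6667
Deviations from mean: 2.3333, -4.6667, -8.6667, 8.3333, 0.3333, 2.3333
Σ(z_t−z̄)(z_{t+1}−z̄) = (-10.8889) + (40.4444) + (-72.2222) + (2.7778) + (0.7778) = -39.1111
Denominator Σ(z_t−z̄)² = 177.3333
r_1 = -39.1111 / 177.3333 = -0.221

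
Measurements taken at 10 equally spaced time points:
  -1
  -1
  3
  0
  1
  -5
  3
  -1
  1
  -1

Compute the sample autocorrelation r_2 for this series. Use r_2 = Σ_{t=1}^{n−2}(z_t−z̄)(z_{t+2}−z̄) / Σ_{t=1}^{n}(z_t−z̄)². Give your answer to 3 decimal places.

0.247

Mean z̄ = (-1 − 1 + 3 + 0 + 1 − 5 + 3 − 1 + 1 − 1)/10 = -0.1000
Numerator Σ_{t=1}^{8}(z_t−z̄)(z_{t+2}−z̄) = 12.0800
Denominator Σ(z_t−z̄)² = 48.9000
r_2 = 12.0800 / 48.9000 = 0.247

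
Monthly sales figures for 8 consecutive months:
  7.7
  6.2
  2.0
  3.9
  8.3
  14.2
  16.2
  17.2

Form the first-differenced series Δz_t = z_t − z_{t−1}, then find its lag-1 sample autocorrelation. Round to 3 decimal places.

First differences Δz: -1.5, -4.2, 1.9, 4.4, 5.9, 2.0, 1.0
Mean of differences = 1.3571
Numerator Σ(Δz_t−Δz̄)(Δz_{t+1}−Δz̄) = 31.0267
Denominator Σ(Δz_t−Δz̄)² = 69.7771
r_1(Δz) = 31.0267 / 69.7771 = 0.445

0.445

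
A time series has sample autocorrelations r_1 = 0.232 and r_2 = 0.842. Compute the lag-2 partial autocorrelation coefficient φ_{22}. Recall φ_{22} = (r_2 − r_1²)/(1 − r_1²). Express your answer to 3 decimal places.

φ_{22} = (r_2 − r_1²) / (1 − r_1²)
r_1² = (0.232)² = 0.053824
Numerator = 0.842 − 0.0538 = 0.7882; denominator = 1 − 0.0538 = 0.9462
φ_{22} = 0.7882 / 0.9462 = 0.833

0.833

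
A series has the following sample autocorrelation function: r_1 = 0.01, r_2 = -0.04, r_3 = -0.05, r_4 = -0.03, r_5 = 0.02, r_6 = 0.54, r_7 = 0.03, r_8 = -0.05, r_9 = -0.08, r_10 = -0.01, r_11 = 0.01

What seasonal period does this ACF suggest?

The largest autocorrelation is r_6 = 0.54; the remaining lags stay at or below 0.03.
The dominant spike at lag 6 indicates a seasonal period of 6.

6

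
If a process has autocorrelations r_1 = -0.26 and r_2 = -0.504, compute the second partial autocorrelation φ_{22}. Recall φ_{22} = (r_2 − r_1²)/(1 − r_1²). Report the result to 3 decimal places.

-0.613

φ_{22} = (r_2 − r_1²) / (1 − r_1²)
r_1² = (-0.26)² = 0.0676
Numerator = -0.504 − 0.0676 = -0.5716; denominator = 1 − 0.0676 = 0.9324
φ_{22} = -0.5716 / 0.9324 = -0.613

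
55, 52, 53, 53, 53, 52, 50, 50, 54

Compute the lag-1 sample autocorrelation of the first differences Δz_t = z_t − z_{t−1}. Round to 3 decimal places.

-0.041

First differences Δz: -3, 1, 0, 0, -1, -2, 0, 4
Mean of differences = -0.1250
Numerator Σ(Δz_t−Δz̄)(Δz_{t+1}−Δz̄) = -1.2656
Denominator Σ(Δz_t−Δz̄)² = 30.8750
r_1(Δz) = -1.2656 / 30.8750 = -0.041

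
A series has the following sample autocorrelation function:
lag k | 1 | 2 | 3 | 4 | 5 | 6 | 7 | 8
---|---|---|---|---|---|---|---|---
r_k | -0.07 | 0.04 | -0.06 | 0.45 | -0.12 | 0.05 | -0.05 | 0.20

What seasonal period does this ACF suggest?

The largest autocorrelation is r_4 = 0.45, with a weaker echo at lag 8 (0.20); the remaining lags stay at or below 0.05.
The dominant spike at lag 4 indicates a seasonal period of 4.

4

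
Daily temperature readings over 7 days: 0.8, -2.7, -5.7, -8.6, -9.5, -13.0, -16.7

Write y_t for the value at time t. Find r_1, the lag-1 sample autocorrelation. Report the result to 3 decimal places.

Mean ȳ = (0.8 − 2.7 − 5.7 − 8.6 − 9.5 − 13.0 − 16.7)/7 = -7.9143
Deviations from mean: 8.7143, 5.2143, 2.2143, -0.6857, -1.5857, -5.0857, -8.7857
Numerator Σ_{t=1}^{6}(y_t−ȳ)(y_{t+1}−ȳ) = 109.2998
Denominator Σ(y_t−ȳ)² = 214.0686
r_1 = 109.2998 / 214.0686 = 0.511

0.511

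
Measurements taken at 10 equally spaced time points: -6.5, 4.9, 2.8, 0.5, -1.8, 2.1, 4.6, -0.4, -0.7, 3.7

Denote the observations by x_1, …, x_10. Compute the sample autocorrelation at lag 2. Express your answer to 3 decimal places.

-0.389

Mean x̄ = (-6.5 + 4.9 + 2.8 + 0.5 − 1.8 + 2.1 + 4.6 − 0.4 − 0.7 + 3.7)/10 = 0.9200
Numerator Σ_{t=1}^{8}(x_t−x̄)(x_{t+2}−x̄) = -42.4288
Denominator Σ(x_t−x̄)² = 109.0360
r_2 = -42.4288 / 109.0360 = -0.389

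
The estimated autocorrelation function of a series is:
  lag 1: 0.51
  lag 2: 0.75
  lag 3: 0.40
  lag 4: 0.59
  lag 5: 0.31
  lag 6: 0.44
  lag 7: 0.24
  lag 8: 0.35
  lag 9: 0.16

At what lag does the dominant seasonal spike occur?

The largest autocorrelation is r_2 = 0.75, with a weaker echo at lag 4 (0.59); the remaining lags stay at or below 0.51.
The dominant spike at lag 2 indicates a seasonal period of 2.

2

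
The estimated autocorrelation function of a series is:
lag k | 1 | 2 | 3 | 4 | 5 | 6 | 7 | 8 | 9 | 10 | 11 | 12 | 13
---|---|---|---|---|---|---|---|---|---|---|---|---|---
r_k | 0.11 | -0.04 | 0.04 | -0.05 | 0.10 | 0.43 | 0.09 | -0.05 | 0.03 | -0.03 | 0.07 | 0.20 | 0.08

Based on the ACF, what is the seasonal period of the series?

The largest autocorrelation is r_6 = 0.43, with a weaker echo at lag 12 (0.20); the remaining lags stay at or below 0.11.
The dominant spike at lag 6 indicates a seasonal period of 6.

6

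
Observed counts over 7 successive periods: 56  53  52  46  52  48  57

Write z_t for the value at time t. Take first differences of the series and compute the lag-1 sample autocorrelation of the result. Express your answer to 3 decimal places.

First differences Δz: -3, -1, -6, 6, -4, 9
Mean of differences = 0.1667
Numerator Σ(Δz_t−Δz̄)(Δz_{t+1}−Δz̄) = -86.1944
Denominator Σ(Δz_t−Δz̄)² = 178.8333
r_1(Δz) = -86.1944 / 178.8333 = -0.482

-0.482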